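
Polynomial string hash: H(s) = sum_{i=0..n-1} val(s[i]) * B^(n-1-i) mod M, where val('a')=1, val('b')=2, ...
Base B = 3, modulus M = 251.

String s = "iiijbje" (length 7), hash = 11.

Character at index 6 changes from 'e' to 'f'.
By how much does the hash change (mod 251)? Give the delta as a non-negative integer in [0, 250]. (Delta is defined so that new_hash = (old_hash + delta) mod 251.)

Answer: 1

Derivation:
Delta formula: (val(new) - val(old)) * B^(n-1-k) mod M
  val('f') - val('e') = 6 - 5 = 1
  B^(n-1-k) = 3^0 mod 251 = 1
  Delta = 1 * 1 mod 251 = 1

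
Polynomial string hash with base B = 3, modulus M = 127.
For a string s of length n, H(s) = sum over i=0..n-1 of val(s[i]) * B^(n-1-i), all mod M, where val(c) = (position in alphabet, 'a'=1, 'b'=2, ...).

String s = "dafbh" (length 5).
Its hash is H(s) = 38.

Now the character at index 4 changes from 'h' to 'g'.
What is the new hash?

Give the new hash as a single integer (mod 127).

val('h') = 8, val('g') = 7
Position k = 4, exponent = n-1-k = 0
B^0 mod M = 3^0 mod 127 = 1
Delta = (7 - 8) * 1 mod 127 = 126
New hash = (38 + 126) mod 127 = 37

Answer: 37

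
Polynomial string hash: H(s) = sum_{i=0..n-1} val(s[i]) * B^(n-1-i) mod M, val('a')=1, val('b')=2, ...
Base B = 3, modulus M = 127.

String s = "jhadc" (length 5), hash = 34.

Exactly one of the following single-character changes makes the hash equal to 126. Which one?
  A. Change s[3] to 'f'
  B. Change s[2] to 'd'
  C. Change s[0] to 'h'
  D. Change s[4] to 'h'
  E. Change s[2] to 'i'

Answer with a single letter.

Answer: C

Derivation:
Option A: s[3]='d'->'f', delta=(6-4)*3^1 mod 127 = 6, hash=34+6 mod 127 = 40
Option B: s[2]='a'->'d', delta=(4-1)*3^2 mod 127 = 27, hash=34+27 mod 127 = 61
Option C: s[0]='j'->'h', delta=(8-10)*3^4 mod 127 = 92, hash=34+92 mod 127 = 126 <-- target
Option D: s[4]='c'->'h', delta=(8-3)*3^0 mod 127 = 5, hash=34+5 mod 127 = 39
Option E: s[2]='a'->'i', delta=(9-1)*3^2 mod 127 = 72, hash=34+72 mod 127 = 106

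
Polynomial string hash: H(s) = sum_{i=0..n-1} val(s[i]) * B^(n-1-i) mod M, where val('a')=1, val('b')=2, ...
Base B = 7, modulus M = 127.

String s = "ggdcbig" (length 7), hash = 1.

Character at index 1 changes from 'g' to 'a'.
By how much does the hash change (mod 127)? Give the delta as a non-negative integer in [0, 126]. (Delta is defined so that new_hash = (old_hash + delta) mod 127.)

Delta formula: (val(new) - val(old)) * B^(n-1-k) mod M
  val('a') - val('g') = 1 - 7 = -6
  B^(n-1-k) = 7^5 mod 127 = 43
  Delta = -6 * 43 mod 127 = 123

Answer: 123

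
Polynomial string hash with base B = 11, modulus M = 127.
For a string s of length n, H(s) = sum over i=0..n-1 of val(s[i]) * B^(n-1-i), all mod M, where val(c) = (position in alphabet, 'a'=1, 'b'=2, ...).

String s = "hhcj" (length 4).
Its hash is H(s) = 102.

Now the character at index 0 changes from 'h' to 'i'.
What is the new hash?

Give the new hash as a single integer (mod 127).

val('h') = 8, val('i') = 9
Position k = 0, exponent = n-1-k = 3
B^3 mod M = 11^3 mod 127 = 61
Delta = (9 - 8) * 61 mod 127 = 61
New hash = (102 + 61) mod 127 = 36

Answer: 36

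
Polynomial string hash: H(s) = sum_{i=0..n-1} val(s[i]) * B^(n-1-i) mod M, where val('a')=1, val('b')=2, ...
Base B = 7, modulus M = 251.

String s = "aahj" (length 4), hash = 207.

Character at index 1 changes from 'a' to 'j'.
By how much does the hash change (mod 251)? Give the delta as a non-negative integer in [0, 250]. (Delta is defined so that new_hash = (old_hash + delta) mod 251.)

Answer: 190

Derivation:
Delta formula: (val(new) - val(old)) * B^(n-1-k) mod M
  val('j') - val('a') = 10 - 1 = 9
  B^(n-1-k) = 7^2 mod 251 = 49
  Delta = 9 * 49 mod 251 = 190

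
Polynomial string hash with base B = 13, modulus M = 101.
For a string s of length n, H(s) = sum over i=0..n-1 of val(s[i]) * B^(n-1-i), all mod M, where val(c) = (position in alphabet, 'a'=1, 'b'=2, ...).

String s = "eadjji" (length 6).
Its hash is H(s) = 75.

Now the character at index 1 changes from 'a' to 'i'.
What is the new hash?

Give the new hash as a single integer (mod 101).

Answer: 0

Derivation:
val('a') = 1, val('i') = 9
Position k = 1, exponent = n-1-k = 4
B^4 mod M = 13^4 mod 101 = 79
Delta = (9 - 1) * 79 mod 101 = 26
New hash = (75 + 26) mod 101 = 0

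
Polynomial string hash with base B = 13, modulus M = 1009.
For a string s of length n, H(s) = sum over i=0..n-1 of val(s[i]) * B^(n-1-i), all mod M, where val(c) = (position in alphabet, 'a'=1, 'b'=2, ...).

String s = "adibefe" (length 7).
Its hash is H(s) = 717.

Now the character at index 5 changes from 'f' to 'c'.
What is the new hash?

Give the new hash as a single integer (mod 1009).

Answer: 678

Derivation:
val('f') = 6, val('c') = 3
Position k = 5, exponent = n-1-k = 1
B^1 mod M = 13^1 mod 1009 = 13
Delta = (3 - 6) * 13 mod 1009 = 970
New hash = (717 + 970) mod 1009 = 678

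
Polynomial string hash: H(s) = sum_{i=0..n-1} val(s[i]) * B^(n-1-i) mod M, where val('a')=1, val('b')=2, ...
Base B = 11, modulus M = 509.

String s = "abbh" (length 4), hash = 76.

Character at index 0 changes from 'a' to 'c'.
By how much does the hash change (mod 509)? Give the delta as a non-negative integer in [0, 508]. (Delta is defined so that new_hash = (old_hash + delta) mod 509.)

Delta formula: (val(new) - val(old)) * B^(n-1-k) mod M
  val('c') - val('a') = 3 - 1 = 2
  B^(n-1-k) = 11^3 mod 509 = 313
  Delta = 2 * 313 mod 509 = 117

Answer: 117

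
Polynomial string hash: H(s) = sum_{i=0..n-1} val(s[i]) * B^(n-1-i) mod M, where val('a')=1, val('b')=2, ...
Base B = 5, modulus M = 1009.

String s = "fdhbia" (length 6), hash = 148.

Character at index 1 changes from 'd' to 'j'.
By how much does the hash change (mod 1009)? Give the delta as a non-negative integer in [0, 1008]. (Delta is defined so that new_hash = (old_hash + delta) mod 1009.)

Delta formula: (val(new) - val(old)) * B^(n-1-k) mod M
  val('j') - val('d') = 10 - 4 = 6
  B^(n-1-k) = 5^4 mod 1009 = 625
  Delta = 6 * 625 mod 1009 = 723

Answer: 723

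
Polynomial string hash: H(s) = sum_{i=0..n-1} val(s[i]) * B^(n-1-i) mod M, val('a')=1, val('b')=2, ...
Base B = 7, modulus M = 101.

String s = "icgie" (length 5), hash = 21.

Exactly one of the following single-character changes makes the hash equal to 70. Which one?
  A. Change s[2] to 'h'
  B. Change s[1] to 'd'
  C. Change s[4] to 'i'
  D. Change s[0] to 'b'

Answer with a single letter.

Answer: A

Derivation:
Option A: s[2]='g'->'h', delta=(8-7)*7^2 mod 101 = 49, hash=21+49 mod 101 = 70 <-- target
Option B: s[1]='c'->'d', delta=(4-3)*7^3 mod 101 = 40, hash=21+40 mod 101 = 61
Option C: s[4]='e'->'i', delta=(9-5)*7^0 mod 101 = 4, hash=21+4 mod 101 = 25
Option D: s[0]='i'->'b', delta=(2-9)*7^4 mod 101 = 60, hash=21+60 mod 101 = 81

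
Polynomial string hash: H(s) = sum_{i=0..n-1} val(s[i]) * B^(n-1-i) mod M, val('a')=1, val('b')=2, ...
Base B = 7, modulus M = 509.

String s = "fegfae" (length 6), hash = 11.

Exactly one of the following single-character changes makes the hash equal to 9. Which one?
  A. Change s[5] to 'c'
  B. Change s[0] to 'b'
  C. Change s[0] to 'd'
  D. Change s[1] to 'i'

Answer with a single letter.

Option A: s[5]='e'->'c', delta=(3-5)*7^0 mod 509 = 507, hash=11+507 mod 509 = 9 <-- target
Option B: s[0]='f'->'b', delta=(2-6)*7^5 mod 509 = 469, hash=11+469 mod 509 = 480
Option C: s[0]='f'->'d', delta=(4-6)*7^5 mod 509 = 489, hash=11+489 mod 509 = 500
Option D: s[1]='e'->'i', delta=(9-5)*7^4 mod 509 = 442, hash=11+442 mod 509 = 453

Answer: A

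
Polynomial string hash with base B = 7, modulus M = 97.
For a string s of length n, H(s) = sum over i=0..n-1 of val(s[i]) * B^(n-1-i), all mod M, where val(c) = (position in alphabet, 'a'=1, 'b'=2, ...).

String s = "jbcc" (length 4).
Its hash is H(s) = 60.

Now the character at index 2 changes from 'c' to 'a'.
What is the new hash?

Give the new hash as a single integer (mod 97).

val('c') = 3, val('a') = 1
Position k = 2, exponent = n-1-k = 1
B^1 mod M = 7^1 mod 97 = 7
Delta = (1 - 3) * 7 mod 97 = 83
New hash = (60 + 83) mod 97 = 46

Answer: 46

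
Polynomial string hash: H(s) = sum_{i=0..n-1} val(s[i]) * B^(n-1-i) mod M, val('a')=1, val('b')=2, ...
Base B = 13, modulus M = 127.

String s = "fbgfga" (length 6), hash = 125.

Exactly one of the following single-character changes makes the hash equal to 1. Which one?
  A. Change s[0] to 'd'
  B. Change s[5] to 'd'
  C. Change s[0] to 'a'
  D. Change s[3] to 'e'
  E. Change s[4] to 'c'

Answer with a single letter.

Option A: s[0]='f'->'d', delta=(4-6)*13^5 mod 127 = 110, hash=125+110 mod 127 = 108
Option B: s[5]='a'->'d', delta=(4-1)*13^0 mod 127 = 3, hash=125+3 mod 127 = 1 <-- target
Option C: s[0]='f'->'a', delta=(1-6)*13^5 mod 127 = 21, hash=125+21 mod 127 = 19
Option D: s[3]='f'->'e', delta=(5-6)*13^2 mod 127 = 85, hash=125+85 mod 127 = 83
Option E: s[4]='g'->'c', delta=(3-7)*13^1 mod 127 = 75, hash=125+75 mod 127 = 73

Answer: B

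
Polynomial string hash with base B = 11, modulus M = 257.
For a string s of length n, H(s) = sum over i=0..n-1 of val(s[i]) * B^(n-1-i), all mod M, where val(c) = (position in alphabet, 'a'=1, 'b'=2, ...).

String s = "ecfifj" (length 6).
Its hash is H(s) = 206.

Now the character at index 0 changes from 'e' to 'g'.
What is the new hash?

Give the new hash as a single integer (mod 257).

Answer: 30

Derivation:
val('e') = 5, val('g') = 7
Position k = 0, exponent = n-1-k = 5
B^5 mod M = 11^5 mod 257 = 169
Delta = (7 - 5) * 169 mod 257 = 81
New hash = (206 + 81) mod 257 = 30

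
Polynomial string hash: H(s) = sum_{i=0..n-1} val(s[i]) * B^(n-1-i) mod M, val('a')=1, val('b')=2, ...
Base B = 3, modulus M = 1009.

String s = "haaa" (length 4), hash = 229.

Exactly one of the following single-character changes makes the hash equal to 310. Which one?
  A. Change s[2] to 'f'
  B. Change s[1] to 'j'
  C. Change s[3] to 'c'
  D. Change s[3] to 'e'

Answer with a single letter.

Option A: s[2]='a'->'f', delta=(6-1)*3^1 mod 1009 = 15, hash=229+15 mod 1009 = 244
Option B: s[1]='a'->'j', delta=(10-1)*3^2 mod 1009 = 81, hash=229+81 mod 1009 = 310 <-- target
Option C: s[3]='a'->'c', delta=(3-1)*3^0 mod 1009 = 2, hash=229+2 mod 1009 = 231
Option D: s[3]='a'->'e', delta=(5-1)*3^0 mod 1009 = 4, hash=229+4 mod 1009 = 233

Answer: B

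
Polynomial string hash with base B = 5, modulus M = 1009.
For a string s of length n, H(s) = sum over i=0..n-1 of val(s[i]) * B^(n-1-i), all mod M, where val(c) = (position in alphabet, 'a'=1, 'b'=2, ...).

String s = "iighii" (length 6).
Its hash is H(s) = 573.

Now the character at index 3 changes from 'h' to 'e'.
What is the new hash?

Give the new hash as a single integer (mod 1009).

Answer: 498

Derivation:
val('h') = 8, val('e') = 5
Position k = 3, exponent = n-1-k = 2
B^2 mod M = 5^2 mod 1009 = 25
Delta = (5 - 8) * 25 mod 1009 = 934
New hash = (573 + 934) mod 1009 = 498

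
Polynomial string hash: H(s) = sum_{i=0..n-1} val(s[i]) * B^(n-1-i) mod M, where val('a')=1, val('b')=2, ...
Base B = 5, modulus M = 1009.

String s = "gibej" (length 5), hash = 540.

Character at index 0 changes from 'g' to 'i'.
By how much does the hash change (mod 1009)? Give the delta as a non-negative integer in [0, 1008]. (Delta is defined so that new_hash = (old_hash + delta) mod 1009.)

Delta formula: (val(new) - val(old)) * B^(n-1-k) mod M
  val('i') - val('g') = 9 - 7 = 2
  B^(n-1-k) = 5^4 mod 1009 = 625
  Delta = 2 * 625 mod 1009 = 241

Answer: 241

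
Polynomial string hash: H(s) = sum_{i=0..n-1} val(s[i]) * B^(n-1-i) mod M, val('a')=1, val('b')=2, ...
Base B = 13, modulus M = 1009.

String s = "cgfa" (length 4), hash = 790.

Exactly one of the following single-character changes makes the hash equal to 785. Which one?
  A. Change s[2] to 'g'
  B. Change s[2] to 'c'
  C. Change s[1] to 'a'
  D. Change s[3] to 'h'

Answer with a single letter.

Answer: C

Derivation:
Option A: s[2]='f'->'g', delta=(7-6)*13^1 mod 1009 = 13, hash=790+13 mod 1009 = 803
Option B: s[2]='f'->'c', delta=(3-6)*13^1 mod 1009 = 970, hash=790+970 mod 1009 = 751
Option C: s[1]='g'->'a', delta=(1-7)*13^2 mod 1009 = 1004, hash=790+1004 mod 1009 = 785 <-- target
Option D: s[3]='a'->'h', delta=(8-1)*13^0 mod 1009 = 7, hash=790+7 mod 1009 = 797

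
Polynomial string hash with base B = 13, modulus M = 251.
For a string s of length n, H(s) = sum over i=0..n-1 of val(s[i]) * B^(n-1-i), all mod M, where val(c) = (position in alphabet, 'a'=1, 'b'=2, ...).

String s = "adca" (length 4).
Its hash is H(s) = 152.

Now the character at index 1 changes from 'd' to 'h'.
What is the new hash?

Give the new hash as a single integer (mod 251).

val('d') = 4, val('h') = 8
Position k = 1, exponent = n-1-k = 2
B^2 mod M = 13^2 mod 251 = 169
Delta = (8 - 4) * 169 mod 251 = 174
New hash = (152 + 174) mod 251 = 75

Answer: 75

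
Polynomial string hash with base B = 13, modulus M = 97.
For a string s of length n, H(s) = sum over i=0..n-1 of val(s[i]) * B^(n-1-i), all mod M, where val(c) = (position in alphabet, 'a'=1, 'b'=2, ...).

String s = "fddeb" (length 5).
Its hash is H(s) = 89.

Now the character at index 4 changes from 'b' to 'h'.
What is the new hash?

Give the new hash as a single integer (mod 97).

val('b') = 2, val('h') = 8
Position k = 4, exponent = n-1-k = 0
B^0 mod M = 13^0 mod 97 = 1
Delta = (8 - 2) * 1 mod 97 = 6
New hash = (89 + 6) mod 97 = 95

Answer: 95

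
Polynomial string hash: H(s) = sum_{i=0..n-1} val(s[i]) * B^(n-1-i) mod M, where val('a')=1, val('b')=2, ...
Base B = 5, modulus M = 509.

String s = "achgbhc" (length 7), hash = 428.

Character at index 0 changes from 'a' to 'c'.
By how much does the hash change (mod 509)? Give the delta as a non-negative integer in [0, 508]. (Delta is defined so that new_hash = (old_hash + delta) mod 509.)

Answer: 201

Derivation:
Delta formula: (val(new) - val(old)) * B^(n-1-k) mod M
  val('c') - val('a') = 3 - 1 = 2
  B^(n-1-k) = 5^6 mod 509 = 355
  Delta = 2 * 355 mod 509 = 201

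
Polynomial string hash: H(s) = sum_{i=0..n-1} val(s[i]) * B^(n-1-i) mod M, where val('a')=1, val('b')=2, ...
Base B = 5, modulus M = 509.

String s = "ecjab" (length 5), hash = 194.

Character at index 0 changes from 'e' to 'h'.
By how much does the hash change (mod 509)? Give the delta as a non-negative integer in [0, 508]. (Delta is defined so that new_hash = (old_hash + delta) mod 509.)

Delta formula: (val(new) - val(old)) * B^(n-1-k) mod M
  val('h') - val('e') = 8 - 5 = 3
  B^(n-1-k) = 5^4 mod 509 = 116
  Delta = 3 * 116 mod 509 = 348

Answer: 348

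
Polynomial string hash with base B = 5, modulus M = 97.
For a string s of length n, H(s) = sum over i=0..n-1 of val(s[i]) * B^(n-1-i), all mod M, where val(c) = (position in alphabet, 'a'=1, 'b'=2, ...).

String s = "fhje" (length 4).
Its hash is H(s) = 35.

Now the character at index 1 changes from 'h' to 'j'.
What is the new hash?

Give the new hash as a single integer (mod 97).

val('h') = 8, val('j') = 10
Position k = 1, exponent = n-1-k = 2
B^2 mod M = 5^2 mod 97 = 25
Delta = (10 - 8) * 25 mod 97 = 50
New hash = (35 + 50) mod 97 = 85

Answer: 85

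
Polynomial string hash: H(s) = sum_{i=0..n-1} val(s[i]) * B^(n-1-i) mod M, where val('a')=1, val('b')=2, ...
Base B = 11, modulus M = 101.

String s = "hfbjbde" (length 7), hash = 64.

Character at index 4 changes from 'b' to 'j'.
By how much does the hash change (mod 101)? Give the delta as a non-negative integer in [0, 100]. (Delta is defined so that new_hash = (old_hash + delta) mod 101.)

Delta formula: (val(new) - val(old)) * B^(n-1-k) mod M
  val('j') - val('b') = 10 - 2 = 8
  B^(n-1-k) = 11^2 mod 101 = 20
  Delta = 8 * 20 mod 101 = 59

Answer: 59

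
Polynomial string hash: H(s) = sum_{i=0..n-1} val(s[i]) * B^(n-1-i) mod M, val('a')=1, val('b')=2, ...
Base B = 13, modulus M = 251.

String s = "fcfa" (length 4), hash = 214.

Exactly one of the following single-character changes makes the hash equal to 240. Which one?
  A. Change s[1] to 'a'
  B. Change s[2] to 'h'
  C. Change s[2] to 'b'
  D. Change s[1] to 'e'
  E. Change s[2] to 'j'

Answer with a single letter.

Option A: s[1]='c'->'a', delta=(1-3)*13^2 mod 251 = 164, hash=214+164 mod 251 = 127
Option B: s[2]='f'->'h', delta=(8-6)*13^1 mod 251 = 26, hash=214+26 mod 251 = 240 <-- target
Option C: s[2]='f'->'b', delta=(2-6)*13^1 mod 251 = 199, hash=214+199 mod 251 = 162
Option D: s[1]='c'->'e', delta=(5-3)*13^2 mod 251 = 87, hash=214+87 mod 251 = 50
Option E: s[2]='f'->'j', delta=(10-6)*13^1 mod 251 = 52, hash=214+52 mod 251 = 15

Answer: B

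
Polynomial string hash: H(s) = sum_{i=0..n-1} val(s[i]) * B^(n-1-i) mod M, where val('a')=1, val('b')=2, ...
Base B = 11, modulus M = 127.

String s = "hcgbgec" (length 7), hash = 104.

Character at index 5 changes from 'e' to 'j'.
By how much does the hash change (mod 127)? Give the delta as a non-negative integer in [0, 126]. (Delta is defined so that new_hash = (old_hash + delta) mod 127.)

Delta formula: (val(new) - val(old)) * B^(n-1-k) mod M
  val('j') - val('e') = 10 - 5 = 5
  B^(n-1-k) = 11^1 mod 127 = 11
  Delta = 5 * 11 mod 127 = 55

Answer: 55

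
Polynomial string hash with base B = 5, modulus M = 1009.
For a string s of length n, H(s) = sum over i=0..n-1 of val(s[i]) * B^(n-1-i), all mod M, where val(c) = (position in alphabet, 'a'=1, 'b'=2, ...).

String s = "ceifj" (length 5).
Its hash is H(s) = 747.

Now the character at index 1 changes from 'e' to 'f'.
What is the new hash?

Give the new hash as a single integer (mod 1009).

val('e') = 5, val('f') = 6
Position k = 1, exponent = n-1-k = 3
B^3 mod M = 5^3 mod 1009 = 125
Delta = (6 - 5) * 125 mod 1009 = 125
New hash = (747 + 125) mod 1009 = 872

Answer: 872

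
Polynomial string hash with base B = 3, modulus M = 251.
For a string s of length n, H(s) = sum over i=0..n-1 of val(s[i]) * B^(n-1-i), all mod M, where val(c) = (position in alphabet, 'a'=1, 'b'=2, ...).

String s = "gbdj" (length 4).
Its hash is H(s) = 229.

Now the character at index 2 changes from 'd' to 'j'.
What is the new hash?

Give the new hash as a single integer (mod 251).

val('d') = 4, val('j') = 10
Position k = 2, exponent = n-1-k = 1
B^1 mod M = 3^1 mod 251 = 3
Delta = (10 - 4) * 3 mod 251 = 18
New hash = (229 + 18) mod 251 = 247

Answer: 247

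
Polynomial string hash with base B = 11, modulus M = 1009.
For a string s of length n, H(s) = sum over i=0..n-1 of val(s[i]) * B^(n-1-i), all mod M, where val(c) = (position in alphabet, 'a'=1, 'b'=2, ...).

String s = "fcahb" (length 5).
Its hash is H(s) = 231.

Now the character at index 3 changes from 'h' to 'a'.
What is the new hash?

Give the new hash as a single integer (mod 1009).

Answer: 154

Derivation:
val('h') = 8, val('a') = 1
Position k = 3, exponent = n-1-k = 1
B^1 mod M = 11^1 mod 1009 = 11
Delta = (1 - 8) * 11 mod 1009 = 932
New hash = (231 + 932) mod 1009 = 154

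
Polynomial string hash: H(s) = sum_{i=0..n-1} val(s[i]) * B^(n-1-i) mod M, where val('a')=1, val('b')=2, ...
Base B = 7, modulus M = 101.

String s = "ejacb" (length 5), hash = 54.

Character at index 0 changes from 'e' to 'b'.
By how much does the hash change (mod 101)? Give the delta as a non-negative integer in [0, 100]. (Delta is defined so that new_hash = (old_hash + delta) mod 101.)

Answer: 69

Derivation:
Delta formula: (val(new) - val(old)) * B^(n-1-k) mod M
  val('b') - val('e') = 2 - 5 = -3
  B^(n-1-k) = 7^4 mod 101 = 78
  Delta = -3 * 78 mod 101 = 69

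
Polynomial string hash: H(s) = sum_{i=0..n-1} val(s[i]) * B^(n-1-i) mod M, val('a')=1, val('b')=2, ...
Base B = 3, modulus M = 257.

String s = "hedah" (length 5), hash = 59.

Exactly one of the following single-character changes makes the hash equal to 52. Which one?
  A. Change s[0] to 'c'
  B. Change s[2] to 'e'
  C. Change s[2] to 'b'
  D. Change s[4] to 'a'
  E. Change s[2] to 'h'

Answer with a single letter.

Answer: D

Derivation:
Option A: s[0]='h'->'c', delta=(3-8)*3^4 mod 257 = 109, hash=59+109 mod 257 = 168
Option B: s[2]='d'->'e', delta=(5-4)*3^2 mod 257 = 9, hash=59+9 mod 257 = 68
Option C: s[2]='d'->'b', delta=(2-4)*3^2 mod 257 = 239, hash=59+239 mod 257 = 41
Option D: s[4]='h'->'a', delta=(1-8)*3^0 mod 257 = 250, hash=59+250 mod 257 = 52 <-- target
Option E: s[2]='d'->'h', delta=(8-4)*3^2 mod 257 = 36, hash=59+36 mod 257 = 95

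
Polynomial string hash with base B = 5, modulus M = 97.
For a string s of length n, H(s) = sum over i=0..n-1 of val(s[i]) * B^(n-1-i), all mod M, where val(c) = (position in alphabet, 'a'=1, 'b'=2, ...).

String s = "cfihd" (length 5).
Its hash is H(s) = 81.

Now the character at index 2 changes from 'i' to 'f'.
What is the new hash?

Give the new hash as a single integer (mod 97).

Answer: 6

Derivation:
val('i') = 9, val('f') = 6
Position k = 2, exponent = n-1-k = 2
B^2 mod M = 5^2 mod 97 = 25
Delta = (6 - 9) * 25 mod 97 = 22
New hash = (81 + 22) mod 97 = 6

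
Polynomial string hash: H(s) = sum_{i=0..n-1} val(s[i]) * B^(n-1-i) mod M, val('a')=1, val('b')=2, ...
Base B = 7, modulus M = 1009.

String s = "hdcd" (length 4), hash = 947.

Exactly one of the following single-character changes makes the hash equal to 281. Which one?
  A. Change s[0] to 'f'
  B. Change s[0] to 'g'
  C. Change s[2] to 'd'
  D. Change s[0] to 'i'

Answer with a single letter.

Answer: D

Derivation:
Option A: s[0]='h'->'f', delta=(6-8)*7^3 mod 1009 = 323, hash=947+323 mod 1009 = 261
Option B: s[0]='h'->'g', delta=(7-8)*7^3 mod 1009 = 666, hash=947+666 mod 1009 = 604
Option C: s[2]='c'->'d', delta=(4-3)*7^1 mod 1009 = 7, hash=947+7 mod 1009 = 954
Option D: s[0]='h'->'i', delta=(9-8)*7^3 mod 1009 = 343, hash=947+343 mod 1009 = 281 <-- target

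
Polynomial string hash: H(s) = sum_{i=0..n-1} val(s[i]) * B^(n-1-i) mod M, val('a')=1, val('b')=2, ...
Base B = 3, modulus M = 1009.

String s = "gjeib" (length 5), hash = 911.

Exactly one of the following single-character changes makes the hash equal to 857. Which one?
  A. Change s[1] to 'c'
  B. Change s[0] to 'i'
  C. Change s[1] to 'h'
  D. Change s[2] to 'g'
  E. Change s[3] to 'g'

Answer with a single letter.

Answer: C

Derivation:
Option A: s[1]='j'->'c', delta=(3-10)*3^3 mod 1009 = 820, hash=911+820 mod 1009 = 722
Option B: s[0]='g'->'i', delta=(9-7)*3^4 mod 1009 = 162, hash=911+162 mod 1009 = 64
Option C: s[1]='j'->'h', delta=(8-10)*3^3 mod 1009 = 955, hash=911+955 mod 1009 = 857 <-- target
Option D: s[2]='e'->'g', delta=(7-5)*3^2 mod 1009 = 18, hash=911+18 mod 1009 = 929
Option E: s[3]='i'->'g', delta=(7-9)*3^1 mod 1009 = 1003, hash=911+1003 mod 1009 = 905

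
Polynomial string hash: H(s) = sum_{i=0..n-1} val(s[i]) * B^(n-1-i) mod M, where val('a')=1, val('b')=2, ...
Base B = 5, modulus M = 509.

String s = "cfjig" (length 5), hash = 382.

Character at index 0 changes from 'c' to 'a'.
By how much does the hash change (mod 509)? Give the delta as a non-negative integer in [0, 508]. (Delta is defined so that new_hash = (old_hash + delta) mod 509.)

Delta formula: (val(new) - val(old)) * B^(n-1-k) mod M
  val('a') - val('c') = 1 - 3 = -2
  B^(n-1-k) = 5^4 mod 509 = 116
  Delta = -2 * 116 mod 509 = 277

Answer: 277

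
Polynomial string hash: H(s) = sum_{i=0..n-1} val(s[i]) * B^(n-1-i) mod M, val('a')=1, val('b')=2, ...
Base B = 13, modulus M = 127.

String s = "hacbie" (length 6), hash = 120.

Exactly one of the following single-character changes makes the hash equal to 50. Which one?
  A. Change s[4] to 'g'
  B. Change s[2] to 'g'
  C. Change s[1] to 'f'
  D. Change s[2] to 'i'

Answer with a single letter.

Answer: C

Derivation:
Option A: s[4]='i'->'g', delta=(7-9)*13^1 mod 127 = 101, hash=120+101 mod 127 = 94
Option B: s[2]='c'->'g', delta=(7-3)*13^3 mod 127 = 25, hash=120+25 mod 127 = 18
Option C: s[1]='a'->'f', delta=(6-1)*13^4 mod 127 = 57, hash=120+57 mod 127 = 50 <-- target
Option D: s[2]='c'->'i', delta=(9-3)*13^3 mod 127 = 101, hash=120+101 mod 127 = 94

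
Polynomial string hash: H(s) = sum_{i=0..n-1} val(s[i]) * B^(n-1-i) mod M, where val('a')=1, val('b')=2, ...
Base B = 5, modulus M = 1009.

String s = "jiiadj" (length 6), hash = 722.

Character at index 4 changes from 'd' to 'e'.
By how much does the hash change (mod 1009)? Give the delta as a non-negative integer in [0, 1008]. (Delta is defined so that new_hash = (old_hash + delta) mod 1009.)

Delta formula: (val(new) - val(old)) * B^(n-1-k) mod M
  val('e') - val('d') = 5 - 4 = 1
  B^(n-1-k) = 5^1 mod 1009 = 5
  Delta = 1 * 5 mod 1009 = 5

Answer: 5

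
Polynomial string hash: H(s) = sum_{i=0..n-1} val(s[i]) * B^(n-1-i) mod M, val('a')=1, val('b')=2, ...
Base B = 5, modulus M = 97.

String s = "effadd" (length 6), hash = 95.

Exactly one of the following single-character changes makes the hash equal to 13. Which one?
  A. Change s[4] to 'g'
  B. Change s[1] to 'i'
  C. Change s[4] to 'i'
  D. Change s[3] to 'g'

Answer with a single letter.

Option A: s[4]='d'->'g', delta=(7-4)*5^1 mod 97 = 15, hash=95+15 mod 97 = 13 <-- target
Option B: s[1]='f'->'i', delta=(9-6)*5^4 mod 97 = 32, hash=95+32 mod 97 = 30
Option C: s[4]='d'->'i', delta=(9-4)*5^1 mod 97 = 25, hash=95+25 mod 97 = 23
Option D: s[3]='a'->'g', delta=(7-1)*5^2 mod 97 = 53, hash=95+53 mod 97 = 51

Answer: A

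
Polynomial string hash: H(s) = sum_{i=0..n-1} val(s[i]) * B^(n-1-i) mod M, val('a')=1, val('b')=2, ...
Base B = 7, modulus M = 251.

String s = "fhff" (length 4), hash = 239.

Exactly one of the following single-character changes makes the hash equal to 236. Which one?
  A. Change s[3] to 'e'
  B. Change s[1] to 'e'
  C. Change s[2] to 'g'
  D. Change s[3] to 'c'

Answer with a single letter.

Answer: D

Derivation:
Option A: s[3]='f'->'e', delta=(5-6)*7^0 mod 251 = 250, hash=239+250 mod 251 = 238
Option B: s[1]='h'->'e', delta=(5-8)*7^2 mod 251 = 104, hash=239+104 mod 251 = 92
Option C: s[2]='f'->'g', delta=(7-6)*7^1 mod 251 = 7, hash=239+7 mod 251 = 246
Option D: s[3]='f'->'c', delta=(3-6)*7^0 mod 251 = 248, hash=239+248 mod 251 = 236 <-- target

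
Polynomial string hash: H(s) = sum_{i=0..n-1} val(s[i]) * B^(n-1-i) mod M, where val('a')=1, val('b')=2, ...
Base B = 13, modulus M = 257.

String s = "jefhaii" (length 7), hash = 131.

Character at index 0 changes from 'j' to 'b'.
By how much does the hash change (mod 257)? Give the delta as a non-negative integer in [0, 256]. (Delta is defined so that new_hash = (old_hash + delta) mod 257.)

Answer: 35

Derivation:
Delta formula: (val(new) - val(old)) * B^(n-1-k) mod M
  val('b') - val('j') = 2 - 10 = -8
  B^(n-1-k) = 13^6 mod 257 = 92
  Delta = -8 * 92 mod 257 = 35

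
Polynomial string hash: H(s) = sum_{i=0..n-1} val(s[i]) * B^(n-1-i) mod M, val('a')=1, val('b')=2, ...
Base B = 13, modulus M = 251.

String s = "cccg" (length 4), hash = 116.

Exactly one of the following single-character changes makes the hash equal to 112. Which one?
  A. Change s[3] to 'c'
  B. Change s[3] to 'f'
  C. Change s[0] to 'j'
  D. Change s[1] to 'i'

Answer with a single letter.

Answer: A

Derivation:
Option A: s[3]='g'->'c', delta=(3-7)*13^0 mod 251 = 247, hash=116+247 mod 251 = 112 <-- target
Option B: s[3]='g'->'f', delta=(6-7)*13^0 mod 251 = 250, hash=116+250 mod 251 = 115
Option C: s[0]='c'->'j', delta=(10-3)*13^3 mod 251 = 68, hash=116+68 mod 251 = 184
Option D: s[1]='c'->'i', delta=(9-3)*13^2 mod 251 = 10, hash=116+10 mod 251 = 126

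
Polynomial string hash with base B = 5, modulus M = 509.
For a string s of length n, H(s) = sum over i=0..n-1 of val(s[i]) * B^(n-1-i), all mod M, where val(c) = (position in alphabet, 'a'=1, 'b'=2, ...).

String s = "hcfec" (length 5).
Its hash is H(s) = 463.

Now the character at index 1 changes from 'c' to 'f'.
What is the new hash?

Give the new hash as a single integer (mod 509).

val('c') = 3, val('f') = 6
Position k = 1, exponent = n-1-k = 3
B^3 mod M = 5^3 mod 509 = 125
Delta = (6 - 3) * 125 mod 509 = 375
New hash = (463 + 375) mod 509 = 329

Answer: 329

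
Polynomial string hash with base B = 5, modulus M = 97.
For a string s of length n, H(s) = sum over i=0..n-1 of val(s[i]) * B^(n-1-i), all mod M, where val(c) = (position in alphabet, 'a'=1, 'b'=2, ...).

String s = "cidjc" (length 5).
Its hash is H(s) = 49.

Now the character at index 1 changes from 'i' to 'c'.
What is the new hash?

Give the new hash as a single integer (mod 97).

Answer: 75

Derivation:
val('i') = 9, val('c') = 3
Position k = 1, exponent = n-1-k = 3
B^3 mod M = 5^3 mod 97 = 28
Delta = (3 - 9) * 28 mod 97 = 26
New hash = (49 + 26) mod 97 = 75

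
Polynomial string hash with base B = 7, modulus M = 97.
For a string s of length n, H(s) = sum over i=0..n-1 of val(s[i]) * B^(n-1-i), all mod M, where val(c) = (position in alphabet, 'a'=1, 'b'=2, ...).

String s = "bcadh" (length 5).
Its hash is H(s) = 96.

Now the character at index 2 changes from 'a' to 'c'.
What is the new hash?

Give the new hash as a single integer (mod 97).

Answer: 0

Derivation:
val('a') = 1, val('c') = 3
Position k = 2, exponent = n-1-k = 2
B^2 mod M = 7^2 mod 97 = 49
Delta = (3 - 1) * 49 mod 97 = 1
New hash = (96 + 1) mod 97 = 0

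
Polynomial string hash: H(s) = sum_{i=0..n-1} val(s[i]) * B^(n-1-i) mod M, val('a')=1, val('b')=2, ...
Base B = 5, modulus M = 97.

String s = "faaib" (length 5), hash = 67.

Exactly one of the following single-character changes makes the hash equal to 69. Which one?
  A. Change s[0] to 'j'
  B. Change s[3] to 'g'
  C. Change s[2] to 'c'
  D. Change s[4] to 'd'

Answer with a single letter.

Answer: D

Derivation:
Option A: s[0]='f'->'j', delta=(10-6)*5^4 mod 97 = 75, hash=67+75 mod 97 = 45
Option B: s[3]='i'->'g', delta=(7-9)*5^1 mod 97 = 87, hash=67+87 mod 97 = 57
Option C: s[2]='a'->'c', delta=(3-1)*5^2 mod 97 = 50, hash=67+50 mod 97 = 20
Option D: s[4]='b'->'d', delta=(4-2)*5^0 mod 97 = 2, hash=67+2 mod 97 = 69 <-- target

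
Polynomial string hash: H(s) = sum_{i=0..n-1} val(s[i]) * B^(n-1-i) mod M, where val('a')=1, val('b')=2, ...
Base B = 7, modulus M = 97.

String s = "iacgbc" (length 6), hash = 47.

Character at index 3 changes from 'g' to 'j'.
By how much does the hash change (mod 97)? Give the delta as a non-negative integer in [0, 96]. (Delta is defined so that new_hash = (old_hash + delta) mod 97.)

Answer: 50

Derivation:
Delta formula: (val(new) - val(old)) * B^(n-1-k) mod M
  val('j') - val('g') = 10 - 7 = 3
  B^(n-1-k) = 7^2 mod 97 = 49
  Delta = 3 * 49 mod 97 = 50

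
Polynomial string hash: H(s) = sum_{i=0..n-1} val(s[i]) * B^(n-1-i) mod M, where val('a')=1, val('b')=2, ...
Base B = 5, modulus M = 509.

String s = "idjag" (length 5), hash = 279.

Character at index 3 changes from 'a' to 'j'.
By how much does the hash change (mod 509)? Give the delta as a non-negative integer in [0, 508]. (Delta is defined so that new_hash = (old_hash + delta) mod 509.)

Answer: 45

Derivation:
Delta formula: (val(new) - val(old)) * B^(n-1-k) mod M
  val('j') - val('a') = 10 - 1 = 9
  B^(n-1-k) = 5^1 mod 509 = 5
  Delta = 9 * 5 mod 509 = 45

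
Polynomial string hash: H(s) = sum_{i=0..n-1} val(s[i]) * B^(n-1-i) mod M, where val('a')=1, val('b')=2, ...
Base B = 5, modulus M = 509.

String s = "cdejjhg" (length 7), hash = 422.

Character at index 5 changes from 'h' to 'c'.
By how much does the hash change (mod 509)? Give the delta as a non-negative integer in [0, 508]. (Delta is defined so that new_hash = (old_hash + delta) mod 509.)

Delta formula: (val(new) - val(old)) * B^(n-1-k) mod M
  val('c') - val('h') = 3 - 8 = -5
  B^(n-1-k) = 5^1 mod 509 = 5
  Delta = -5 * 5 mod 509 = 484

Answer: 484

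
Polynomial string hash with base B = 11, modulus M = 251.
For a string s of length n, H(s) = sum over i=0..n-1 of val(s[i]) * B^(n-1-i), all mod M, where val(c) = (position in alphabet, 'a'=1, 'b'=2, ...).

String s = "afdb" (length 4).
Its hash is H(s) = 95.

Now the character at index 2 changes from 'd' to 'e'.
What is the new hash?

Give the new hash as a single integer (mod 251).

val('d') = 4, val('e') = 5
Position k = 2, exponent = n-1-k = 1
B^1 mod M = 11^1 mod 251 = 11
Delta = (5 - 4) * 11 mod 251 = 11
New hash = (95 + 11) mod 251 = 106

Answer: 106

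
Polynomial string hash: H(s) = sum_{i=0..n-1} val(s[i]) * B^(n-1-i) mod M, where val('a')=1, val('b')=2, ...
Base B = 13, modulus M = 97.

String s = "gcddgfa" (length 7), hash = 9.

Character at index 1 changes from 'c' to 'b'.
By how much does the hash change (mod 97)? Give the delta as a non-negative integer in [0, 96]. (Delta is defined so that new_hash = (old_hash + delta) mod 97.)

Answer: 23

Derivation:
Delta formula: (val(new) - val(old)) * B^(n-1-k) mod M
  val('b') - val('c') = 2 - 3 = -1
  B^(n-1-k) = 13^5 mod 97 = 74
  Delta = -1 * 74 mod 97 = 23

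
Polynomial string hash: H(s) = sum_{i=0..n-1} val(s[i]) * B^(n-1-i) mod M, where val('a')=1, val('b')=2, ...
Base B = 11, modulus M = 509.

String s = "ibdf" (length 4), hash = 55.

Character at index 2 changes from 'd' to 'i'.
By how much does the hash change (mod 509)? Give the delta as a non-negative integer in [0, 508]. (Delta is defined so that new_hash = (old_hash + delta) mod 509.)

Delta formula: (val(new) - val(old)) * B^(n-1-k) mod M
  val('i') - val('d') = 9 - 4 = 5
  B^(n-1-k) = 11^1 mod 509 = 11
  Delta = 5 * 11 mod 509 = 55

Answer: 55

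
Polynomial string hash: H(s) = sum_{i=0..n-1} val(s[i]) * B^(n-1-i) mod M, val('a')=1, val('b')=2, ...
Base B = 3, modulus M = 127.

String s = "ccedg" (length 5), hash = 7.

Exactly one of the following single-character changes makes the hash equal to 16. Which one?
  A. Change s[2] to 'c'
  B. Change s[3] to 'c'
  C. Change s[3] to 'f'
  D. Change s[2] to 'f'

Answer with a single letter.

Answer: D

Derivation:
Option A: s[2]='e'->'c', delta=(3-5)*3^2 mod 127 = 109, hash=7+109 mod 127 = 116
Option B: s[3]='d'->'c', delta=(3-4)*3^1 mod 127 = 124, hash=7+124 mod 127 = 4
Option C: s[3]='d'->'f', delta=(6-4)*3^1 mod 127 = 6, hash=7+6 mod 127 = 13
Option D: s[2]='e'->'f', delta=(6-5)*3^2 mod 127 = 9, hash=7+9 mod 127 = 16 <-- target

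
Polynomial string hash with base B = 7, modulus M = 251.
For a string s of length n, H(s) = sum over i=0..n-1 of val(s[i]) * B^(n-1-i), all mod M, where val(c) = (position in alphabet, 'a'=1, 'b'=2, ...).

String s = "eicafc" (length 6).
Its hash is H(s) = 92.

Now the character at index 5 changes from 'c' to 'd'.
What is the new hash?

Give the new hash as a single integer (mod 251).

val('c') = 3, val('d') = 4
Position k = 5, exponent = n-1-k = 0
B^0 mod M = 7^0 mod 251 = 1
Delta = (4 - 3) * 1 mod 251 = 1
New hash = (92 + 1) mod 251 = 93

Answer: 93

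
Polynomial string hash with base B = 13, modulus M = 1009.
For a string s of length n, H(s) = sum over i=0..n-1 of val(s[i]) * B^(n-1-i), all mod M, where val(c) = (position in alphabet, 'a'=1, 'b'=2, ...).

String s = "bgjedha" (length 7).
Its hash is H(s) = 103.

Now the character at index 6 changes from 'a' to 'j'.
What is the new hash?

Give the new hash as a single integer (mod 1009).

Answer: 112

Derivation:
val('a') = 1, val('j') = 10
Position k = 6, exponent = n-1-k = 0
B^0 mod M = 13^0 mod 1009 = 1
Delta = (10 - 1) * 1 mod 1009 = 9
New hash = (103 + 9) mod 1009 = 112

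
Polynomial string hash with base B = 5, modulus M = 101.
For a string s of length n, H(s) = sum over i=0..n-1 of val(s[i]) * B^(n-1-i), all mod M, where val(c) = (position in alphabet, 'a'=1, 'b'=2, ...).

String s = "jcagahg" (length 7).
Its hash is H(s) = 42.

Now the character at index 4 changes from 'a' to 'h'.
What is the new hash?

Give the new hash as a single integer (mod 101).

Answer: 15

Derivation:
val('a') = 1, val('h') = 8
Position k = 4, exponent = n-1-k = 2
B^2 mod M = 5^2 mod 101 = 25
Delta = (8 - 1) * 25 mod 101 = 74
New hash = (42 + 74) mod 101 = 15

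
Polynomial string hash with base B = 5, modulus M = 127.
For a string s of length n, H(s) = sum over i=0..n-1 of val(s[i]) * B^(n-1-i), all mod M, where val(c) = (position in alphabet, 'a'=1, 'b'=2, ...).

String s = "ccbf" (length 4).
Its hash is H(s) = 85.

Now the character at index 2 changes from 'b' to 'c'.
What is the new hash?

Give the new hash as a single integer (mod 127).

Answer: 90

Derivation:
val('b') = 2, val('c') = 3
Position k = 2, exponent = n-1-k = 1
B^1 mod M = 5^1 mod 127 = 5
Delta = (3 - 2) * 5 mod 127 = 5
New hash = (85 + 5) mod 127 = 90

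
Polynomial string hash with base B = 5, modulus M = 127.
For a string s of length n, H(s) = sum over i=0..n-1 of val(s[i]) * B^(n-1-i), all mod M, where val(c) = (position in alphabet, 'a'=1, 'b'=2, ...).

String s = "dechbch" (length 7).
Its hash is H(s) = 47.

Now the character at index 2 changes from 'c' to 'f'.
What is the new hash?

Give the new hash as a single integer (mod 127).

Answer: 17

Derivation:
val('c') = 3, val('f') = 6
Position k = 2, exponent = n-1-k = 4
B^4 mod M = 5^4 mod 127 = 117
Delta = (6 - 3) * 117 mod 127 = 97
New hash = (47 + 97) mod 127 = 17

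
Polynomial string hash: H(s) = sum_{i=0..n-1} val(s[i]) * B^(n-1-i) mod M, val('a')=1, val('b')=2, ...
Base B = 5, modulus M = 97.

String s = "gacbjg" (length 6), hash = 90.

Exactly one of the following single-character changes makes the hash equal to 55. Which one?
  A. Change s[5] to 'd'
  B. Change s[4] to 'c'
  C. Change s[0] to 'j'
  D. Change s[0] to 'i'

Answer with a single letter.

Option A: s[5]='g'->'d', delta=(4-7)*5^0 mod 97 = 94, hash=90+94 mod 97 = 87
Option B: s[4]='j'->'c', delta=(3-10)*5^1 mod 97 = 62, hash=90+62 mod 97 = 55 <-- target
Option C: s[0]='g'->'j', delta=(10-7)*5^5 mod 97 = 63, hash=90+63 mod 97 = 56
Option D: s[0]='g'->'i', delta=(9-7)*5^5 mod 97 = 42, hash=90+42 mod 97 = 35

Answer: B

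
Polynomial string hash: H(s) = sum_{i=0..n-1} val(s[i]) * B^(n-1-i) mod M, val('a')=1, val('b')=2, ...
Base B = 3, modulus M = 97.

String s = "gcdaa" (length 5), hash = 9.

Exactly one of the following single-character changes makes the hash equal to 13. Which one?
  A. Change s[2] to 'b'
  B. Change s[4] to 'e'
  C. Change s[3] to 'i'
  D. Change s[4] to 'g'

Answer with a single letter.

Option A: s[2]='d'->'b', delta=(2-4)*3^2 mod 97 = 79, hash=9+79 mod 97 = 88
Option B: s[4]='a'->'e', delta=(5-1)*3^0 mod 97 = 4, hash=9+4 mod 97 = 13 <-- target
Option C: s[3]='a'->'i', delta=(9-1)*3^1 mod 97 = 24, hash=9+24 mod 97 = 33
Option D: s[4]='a'->'g', delta=(7-1)*3^0 mod 97 = 6, hash=9+6 mod 97 = 15

Answer: B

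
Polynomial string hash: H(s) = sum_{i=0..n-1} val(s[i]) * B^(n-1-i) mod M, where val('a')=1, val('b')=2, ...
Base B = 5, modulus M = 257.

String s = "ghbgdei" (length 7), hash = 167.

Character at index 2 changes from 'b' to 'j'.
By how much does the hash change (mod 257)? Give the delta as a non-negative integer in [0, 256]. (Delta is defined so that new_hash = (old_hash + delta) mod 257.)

Delta formula: (val(new) - val(old)) * B^(n-1-k) mod M
  val('j') - val('b') = 10 - 2 = 8
  B^(n-1-k) = 5^4 mod 257 = 111
  Delta = 8 * 111 mod 257 = 117

Answer: 117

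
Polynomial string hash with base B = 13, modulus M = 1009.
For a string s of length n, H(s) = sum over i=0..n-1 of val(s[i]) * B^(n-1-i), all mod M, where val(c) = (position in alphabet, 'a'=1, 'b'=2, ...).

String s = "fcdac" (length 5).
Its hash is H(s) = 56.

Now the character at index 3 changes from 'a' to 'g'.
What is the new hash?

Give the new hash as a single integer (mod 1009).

Answer: 134

Derivation:
val('a') = 1, val('g') = 7
Position k = 3, exponent = n-1-k = 1
B^1 mod M = 13^1 mod 1009 = 13
Delta = (7 - 1) * 13 mod 1009 = 78
New hash = (56 + 78) mod 1009 = 134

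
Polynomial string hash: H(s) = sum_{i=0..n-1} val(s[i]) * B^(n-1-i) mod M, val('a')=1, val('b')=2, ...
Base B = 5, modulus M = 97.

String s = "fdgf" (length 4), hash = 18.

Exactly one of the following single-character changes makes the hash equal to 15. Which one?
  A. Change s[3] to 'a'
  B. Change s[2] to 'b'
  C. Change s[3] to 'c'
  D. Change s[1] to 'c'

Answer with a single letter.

Option A: s[3]='f'->'a', delta=(1-6)*5^0 mod 97 = 92, hash=18+92 mod 97 = 13
Option B: s[2]='g'->'b', delta=(2-7)*5^1 mod 97 = 72, hash=18+72 mod 97 = 90
Option C: s[3]='f'->'c', delta=(3-6)*5^0 mod 97 = 94, hash=18+94 mod 97 = 15 <-- target
Option D: s[1]='d'->'c', delta=(3-4)*5^2 mod 97 = 72, hash=18+72 mod 97 = 90

Answer: C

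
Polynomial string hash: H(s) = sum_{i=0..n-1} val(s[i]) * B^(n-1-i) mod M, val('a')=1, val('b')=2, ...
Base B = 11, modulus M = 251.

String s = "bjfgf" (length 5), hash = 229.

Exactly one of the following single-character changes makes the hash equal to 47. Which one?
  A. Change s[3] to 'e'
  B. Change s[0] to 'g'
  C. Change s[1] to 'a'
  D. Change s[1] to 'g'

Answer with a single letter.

Option A: s[3]='g'->'e', delta=(5-7)*11^1 mod 251 = 229, hash=229+229 mod 251 = 207
Option B: s[0]='b'->'g', delta=(7-2)*11^4 mod 251 = 164, hash=229+164 mod 251 = 142
Option C: s[1]='j'->'a', delta=(1-10)*11^3 mod 251 = 69, hash=229+69 mod 251 = 47 <-- target
Option D: s[1]='j'->'g', delta=(7-10)*11^3 mod 251 = 23, hash=229+23 mod 251 = 1

Answer: C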